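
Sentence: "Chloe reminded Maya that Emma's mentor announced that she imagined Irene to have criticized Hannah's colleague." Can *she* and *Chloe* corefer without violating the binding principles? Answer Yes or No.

Yes

*Chloe* is an R-expression; Principle C requires it to be free (not bound by any c-commanding expression).
— she: subject of the clause headed by 'imagined'; the pronoun does not c-command the R-expression — coreference allowed.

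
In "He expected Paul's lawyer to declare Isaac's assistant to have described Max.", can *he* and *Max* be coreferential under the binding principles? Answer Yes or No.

No

*Max* is an R-expression; Principle C requires it to be free (not bound by any c-commanding expression).
— he: subject of the matrix clause; the pronoun c-commands the R-expression — coreference blocked (Principle C).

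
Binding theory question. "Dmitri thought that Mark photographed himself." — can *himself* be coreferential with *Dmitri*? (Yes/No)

*himself* is a reflexive; Principle A requires it to be bound within its binding domain — the clause headed by 'photographed'.
— Dmitri: subject of the matrix clause; c-commands the reflexive but lies outside its binding domain — cannot bind it (Principle A).

No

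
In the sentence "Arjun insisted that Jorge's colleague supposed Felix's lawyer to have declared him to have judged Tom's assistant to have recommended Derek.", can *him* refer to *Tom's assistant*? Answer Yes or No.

*him* is a pronoun; Principle B requires it to be free in its binding domain — the clause headed by 'declared'.
— Tom's assistant: subject of the clause headed by 'recommended'; is c-commanded by the pronoun; coreference would bind this R-expression — blocked (Principle C).

No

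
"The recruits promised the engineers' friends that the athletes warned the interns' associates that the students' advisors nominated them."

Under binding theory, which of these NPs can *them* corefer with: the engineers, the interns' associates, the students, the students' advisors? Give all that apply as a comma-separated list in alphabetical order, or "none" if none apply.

*them* is a pronoun; Principle B requires it to be free in its binding domain — the clause headed by 'nominated'.
— the engineers: possessor inside the object DP of the matrix clause; does not c-command the pronoun — Principle B does not apply; allowed.
— the interns' associates: object of the clause headed by 'warned'; c-commands the pronoun but lies outside its binding domain — allowed.
— the students: possessor inside the subject DP of the clause headed by 'nominated'; does not c-command the pronoun — Principle B does not apply; allowed.
— the students' advisors: subject of the clause headed by 'nominated'; c-commands the pronoun within its binding domain — blocked (Principle B).

the engineers, the interns' associates, the students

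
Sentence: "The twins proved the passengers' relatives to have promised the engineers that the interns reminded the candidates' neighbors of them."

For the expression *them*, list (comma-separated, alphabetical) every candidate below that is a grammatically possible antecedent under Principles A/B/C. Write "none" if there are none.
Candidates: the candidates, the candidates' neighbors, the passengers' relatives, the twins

*them* is a pronoun; Principle B requires it to be free in its binding domain — the clause headed by 'reminded'.
— the candidates: possessor inside the object DP of the clause headed by 'reminded'; does not c-command the pronoun — Principle B does not apply; allowed.
— the candidates' neighbors: object of the clause headed by 'reminded'; c-commands the pronoun within its binding domain — blocked (Principle B).
— the passengers' relatives: subject of the clause headed by 'promised'; c-commands the pronoun but lies outside its binding domain — allowed.
— the twins: subject of the matrix clause; c-commands the pronoun but lies outside its binding domain — allowed.

the candidates, the passengers' relatives, the twins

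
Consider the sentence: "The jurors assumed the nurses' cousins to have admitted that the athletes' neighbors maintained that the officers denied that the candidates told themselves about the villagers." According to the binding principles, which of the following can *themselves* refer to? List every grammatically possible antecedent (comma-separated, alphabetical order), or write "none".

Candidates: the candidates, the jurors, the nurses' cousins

the candidates

*themselves* is a reflexive; Principle A requires it to be bound within its binding domain — the clause headed by 'told'.
— the candidates: subject of the clause headed by 'told'; c-commands the reflexive within its binding domain — allowed (Principle A).
— the jurors: subject of the matrix clause; c-commands the reflexive but lies outside its binding domain — cannot bind it (Principle A).
— the nurses' cousins: subject of the clause headed by 'admitted'; c-commands the reflexive but lies outside its binding domain — cannot bind it (Principle A).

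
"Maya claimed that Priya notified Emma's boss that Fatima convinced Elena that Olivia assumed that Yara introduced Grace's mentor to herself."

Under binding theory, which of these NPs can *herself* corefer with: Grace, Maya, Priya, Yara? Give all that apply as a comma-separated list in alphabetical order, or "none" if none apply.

Yara

*herself* is a reflexive; Principle A requires it to be bound within its binding domain — the clause headed by 'introduced'.
— Grace: possessor inside the object DP of the clause headed by 'introduced'; does not c-command the reflexive — cannot bind it (Principle A).
— Maya: subject of the matrix clause; c-commands the reflexive but lies outside its binding domain — cannot bind it (Principle A).
— Priya: subject of the clause headed by 'notified'; c-commands the reflexive but lies outside its binding domain — cannot bind it (Principle A).
— Yara: subject of the clause headed by 'introduced'; c-commands the reflexive within its binding domain — allowed (Principle A).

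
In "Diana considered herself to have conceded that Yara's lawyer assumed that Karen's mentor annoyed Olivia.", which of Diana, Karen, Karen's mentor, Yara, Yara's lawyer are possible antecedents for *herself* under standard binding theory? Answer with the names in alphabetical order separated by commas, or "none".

Diana

*herself* is a reflexive; Principle A requires it to be bound within its binding domain — the matrix clause.
— Diana: subject of the matrix clause; c-commands the reflexive within its binding domain — allowed (Principle A).
— Karen: possessor inside the subject DP of the clause headed by 'annoyed'; does not c-command the reflexive — cannot bind it (Principle A).
— Karen's mentor: subject of the clause headed by 'annoyed'; does not c-command the reflexive — cannot bind it (Principle A).
— Yara: possessor inside the subject DP of the clause headed by 'assumed'; does not c-command the reflexive — cannot bind it (Principle A).
— Yara's lawyer: subject of the clause headed by 'assumed'; does not c-command the reflexive — cannot bind it (Principle A).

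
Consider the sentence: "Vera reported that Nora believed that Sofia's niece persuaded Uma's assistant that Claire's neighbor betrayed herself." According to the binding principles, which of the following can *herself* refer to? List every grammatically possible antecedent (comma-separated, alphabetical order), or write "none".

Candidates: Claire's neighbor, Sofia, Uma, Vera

*herself* is a reflexive; Principle A requires it to be bound within its binding domain — the clause headed by 'betrayed'.
— Claire's neighbor: subject of the clause headed by 'betrayed'; c-commands the reflexive within its binding domain — allowed (Principle A).
— Sofia: possessor inside the subject DP of the clause headed by 'persuaded'; does not c-command the reflexive — cannot bind it (Principle A).
— Uma: possessor inside the object DP of the clause headed by 'persuaded'; does not c-command the reflexive — cannot bind it (Principle A).
— Vera: subject of the matrix clause; c-commands the reflexive but lies outside its binding domain — cannot bind it (Principle A).

Claire's neighbor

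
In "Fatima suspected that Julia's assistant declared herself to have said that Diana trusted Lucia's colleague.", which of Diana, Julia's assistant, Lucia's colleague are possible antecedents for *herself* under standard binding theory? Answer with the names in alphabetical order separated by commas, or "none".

Julia's assistant

*herself* is a reflexive; Principle A requires it to be bound within its binding domain — the clause headed by 'declared'.
— Diana: subject of the clause headed by 'trusted'; does not c-command the reflexive — cannot bind it (Principle A).
— Julia's assistant: subject of the clause headed by 'declared'; c-commands the reflexive within its binding domain — allowed (Principle A).
— Lucia's colleague: object of the clause headed by 'trusted'; does not c-command the reflexive — cannot bind it (Principle A).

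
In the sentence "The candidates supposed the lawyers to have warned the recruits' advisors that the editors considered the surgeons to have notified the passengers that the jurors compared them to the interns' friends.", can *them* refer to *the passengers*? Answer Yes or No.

*them* is a pronoun; Principle B requires it to be free in its binding domain — the clause headed by 'compared'.
— the passengers: object of the clause headed by 'notified'; c-commands the pronoun but lies outside its binding domain — allowed.

Yes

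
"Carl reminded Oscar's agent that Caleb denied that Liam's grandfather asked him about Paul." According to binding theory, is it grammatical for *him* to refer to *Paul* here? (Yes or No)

No

*Paul* is an R-expression; Principle C requires it to be free (not bound by any c-commanding expression).
— him: object of the clause headed by 'asked'; the pronoun c-commands the R-expression — coreference blocked (Principle C).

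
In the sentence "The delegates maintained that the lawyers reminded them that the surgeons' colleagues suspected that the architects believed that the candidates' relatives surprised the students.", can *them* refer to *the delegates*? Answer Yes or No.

*them* is a pronoun; Principle B requires it to be free in its binding domain — the clause headed by 'reminded'.
— the delegates: subject of the matrix clause; c-commands the pronoun but lies outside its binding domain — allowed.

Yes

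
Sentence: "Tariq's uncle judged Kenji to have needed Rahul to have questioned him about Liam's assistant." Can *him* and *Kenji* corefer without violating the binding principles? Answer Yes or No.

*Kenji* is an R-expression; Principle C requires it to be free (not bound by any c-commanding expression).
— him: object of the clause headed by 'questioned'; the pronoun does not c-command the R-expression — coreference allowed.

Yes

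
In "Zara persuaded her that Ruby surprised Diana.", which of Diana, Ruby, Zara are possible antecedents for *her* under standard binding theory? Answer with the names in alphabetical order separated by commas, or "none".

*her* is a pronoun; Principle B requires it to be free in its binding domain — the matrix clause.
— Diana: object of the clause headed by 'surprised'; is c-commanded by the pronoun; coreference would bind this R-expression — blocked (Principle C).
— Ruby: subject of the clause headed by 'surprised'; is c-commanded by the pronoun; coreference would bind this R-expression — blocked (Principle C).
— Zara: subject of the matrix clause; c-commands the pronoun within its binding domain — blocked (Principle B).

none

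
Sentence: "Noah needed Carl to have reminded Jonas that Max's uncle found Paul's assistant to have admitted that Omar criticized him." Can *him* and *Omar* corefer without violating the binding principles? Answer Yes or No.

*Omar* is an R-expression; Principle C requires it to be free (not bound by any c-commanding expression).
— him: object of the clause headed by 'criticized'; the R-expression locally c-commands the pronoun — coreference blocked (Principle B on the pronoun).

No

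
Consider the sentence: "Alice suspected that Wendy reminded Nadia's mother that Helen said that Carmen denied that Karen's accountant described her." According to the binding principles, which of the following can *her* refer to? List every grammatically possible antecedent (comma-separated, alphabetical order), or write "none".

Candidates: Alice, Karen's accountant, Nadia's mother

*her* is a pronoun; Principle B requires it to be free in its binding domain — the clause headed by 'described'.
— Alice: subject of the matrix clause; c-commands the pronoun but lies outside its binding domain — allowed.
— Karen's accountant: subject of the clause headed by 'described'; c-commands the pronoun within its binding domain — blocked (Principle B).
— Nadia's mother: object of the clause headed by 'reminded'; c-commands the pronoun but lies outside its binding domain — allowed.

Alice, Nadia's mother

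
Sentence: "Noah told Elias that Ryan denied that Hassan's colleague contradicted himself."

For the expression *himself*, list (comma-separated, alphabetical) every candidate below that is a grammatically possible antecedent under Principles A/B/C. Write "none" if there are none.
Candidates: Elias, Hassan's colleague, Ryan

Hassan's colleague

*himself* is a reflexive; Principle A requires it to be bound within its binding domain — the clause headed by 'contradicted'.
— Elias: object of the matrix clause; c-commands the reflexive but lies outside its binding domain — cannot bind it (Principle A).
— Hassan's colleague: subject of the clause headed by 'contradicted'; c-commands the reflexive within its binding domain — allowed (Principle A).
— Ryan: subject of the clause headed by 'denied'; c-commands the reflexive but lies outside its binding domain — cannot bind it (Principle A).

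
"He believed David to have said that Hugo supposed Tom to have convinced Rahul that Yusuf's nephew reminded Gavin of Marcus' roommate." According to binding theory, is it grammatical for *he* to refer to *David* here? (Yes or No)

*David* is an R-expression; Principle C requires it to be free (not bound by any c-commanding expression).
— he: subject of the matrix clause; the pronoun c-commands the R-expression — coreference blocked (Principle C).

No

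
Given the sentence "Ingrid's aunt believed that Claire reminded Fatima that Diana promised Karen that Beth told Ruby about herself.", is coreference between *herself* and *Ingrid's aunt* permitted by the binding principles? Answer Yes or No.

*herself* is a reflexive; Principle A requires it to be bound within its binding domain — the clause headed by 'told'.
— Ingrid's aunt: subject of the matrix clause; c-commands the reflexive but lies outside its binding domain — cannot bind it (Principle A).

No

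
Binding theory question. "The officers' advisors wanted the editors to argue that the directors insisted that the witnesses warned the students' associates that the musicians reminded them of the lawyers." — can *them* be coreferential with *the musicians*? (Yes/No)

*them* is a pronoun; Principle B requires it to be free in its binding domain — the clause headed by 'reminded'.
— the musicians: subject of the clause headed by 'reminded'; c-commands the pronoun within its binding domain — blocked (Principle B).

No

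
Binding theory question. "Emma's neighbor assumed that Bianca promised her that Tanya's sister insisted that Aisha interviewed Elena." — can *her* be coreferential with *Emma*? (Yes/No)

Yes

*her* is a pronoun; Principle B requires it to be free in its binding domain — the clause headed by 'promised'.
— Emma: possessor inside the subject DP of the matrix clause; does not c-command the pronoun — Principle B does not apply; allowed.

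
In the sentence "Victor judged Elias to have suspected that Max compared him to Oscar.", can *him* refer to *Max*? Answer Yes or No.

*him* is a pronoun; Principle B requires it to be free in its binding domain — the clause headed by 'compared'.
— Max: subject of the clause headed by 'compared'; c-commands the pronoun within its binding domain — blocked (Principle B).

No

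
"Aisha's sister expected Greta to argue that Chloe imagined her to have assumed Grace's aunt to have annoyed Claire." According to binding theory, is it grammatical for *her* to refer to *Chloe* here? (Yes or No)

No

*Chloe* is an R-expression; Principle C requires it to be free (not bound by any c-commanding expression).
— her: subject of the clause headed by 'assumed'; the R-expression locally c-commands the pronoun — coreference blocked (Principle B on the pronoun).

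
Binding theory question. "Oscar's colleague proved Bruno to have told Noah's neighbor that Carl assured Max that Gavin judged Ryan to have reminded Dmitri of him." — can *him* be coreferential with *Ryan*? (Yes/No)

No

*him* is a pronoun; Principle B requires it to be free in its binding domain — the clause headed by 'reminded'.
— Ryan: subject of the clause headed by 'reminded'; c-commands the pronoun within its binding domain — blocked (Principle B).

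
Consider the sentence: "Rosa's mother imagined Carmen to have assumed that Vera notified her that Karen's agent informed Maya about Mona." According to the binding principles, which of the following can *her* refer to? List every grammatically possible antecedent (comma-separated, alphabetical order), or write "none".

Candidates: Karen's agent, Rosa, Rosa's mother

Rosa, Rosa's mother

*her* is a pronoun; Principle B requires it to be free in its binding domain — the clause headed by 'notified'.
— Karen's agent: subject of the clause headed by 'informed'; is c-commanded by the pronoun; coreference would bind this R-expression — blocked (Principle C).
— Rosa: possessor inside the subject DP of the matrix clause; does not c-command the pronoun — Principle B does not apply; allowed.
— Rosa's mother: subject of the matrix clause; c-commands the pronoun but lies outside its binding domain — allowed.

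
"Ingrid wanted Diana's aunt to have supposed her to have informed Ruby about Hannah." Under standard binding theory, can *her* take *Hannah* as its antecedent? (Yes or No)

No

*her* is a pronoun; Principle B requires it to be free in its binding domain — the clause headed by 'supposed'.
— Hannah: second object of the clause headed by 'informed'; is c-commanded by the pronoun; coreference would bind this R-expression — blocked (Principle C).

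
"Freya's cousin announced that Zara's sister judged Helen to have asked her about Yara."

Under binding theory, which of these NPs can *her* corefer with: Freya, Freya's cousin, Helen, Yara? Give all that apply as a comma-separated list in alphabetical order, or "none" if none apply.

*her* is a pronoun; Principle B requires it to be free in its binding domain — the clause headed by 'asked'.
— Freya: possessor inside the subject DP of the matrix clause; does not c-command the pronoun — Principle B does not apply; allowed.
— Freya's cousin: subject of the matrix clause; c-commands the pronoun but lies outside its binding domain — allowed.
— Helen: subject of the clause headed by 'asked'; c-commands the pronoun within its binding domain — blocked (Principle B).
— Yara: second object of the clause headed by 'asked'; is c-commanded by the pronoun; coreference would bind this R-expression — blocked (Principle C).

Freya, Freya's cousin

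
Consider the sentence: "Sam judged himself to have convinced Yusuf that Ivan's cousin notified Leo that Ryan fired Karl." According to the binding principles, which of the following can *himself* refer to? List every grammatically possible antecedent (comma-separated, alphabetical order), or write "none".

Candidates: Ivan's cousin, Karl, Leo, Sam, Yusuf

Sam

*himself* is a reflexive; Principle A requires it to be bound within its binding domain — the matrix clause.
— Ivan's cousin: subject of the clause headed by 'notified'; does not c-command the reflexive — cannot bind it (Principle A).
— Karl: object of the clause headed by 'fired'; does not c-command the reflexive — cannot bind it (Principle A).
— Leo: object of the clause headed by 'notified'; does not c-command the reflexive — cannot bind it (Principle A).
— Sam: subject of the matrix clause; c-commands the reflexive within its binding domain — allowed (Principle A).
— Yusuf: object of the clause headed by 'convinced'; does not c-command the reflexive — cannot bind it (Principle A).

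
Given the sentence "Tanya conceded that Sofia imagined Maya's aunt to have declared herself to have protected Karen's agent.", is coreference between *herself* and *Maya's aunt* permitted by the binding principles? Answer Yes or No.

Yes

*herself* is a reflexive; Principle A requires it to be bound within its binding domain — the clause headed by 'declared'.
— Maya's aunt: subject of the clause headed by 'declared'; c-commands the reflexive within its binding domain — allowed (Principle A).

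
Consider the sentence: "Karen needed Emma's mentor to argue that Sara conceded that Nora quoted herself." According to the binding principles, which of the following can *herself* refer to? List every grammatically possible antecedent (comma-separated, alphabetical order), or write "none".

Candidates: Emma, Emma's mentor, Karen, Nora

Nora

*herself* is a reflexive; Principle A requires it to be bound within its binding domain — the clause headed by 'quoted'.
— Emma: possessor inside the subject DP of the clause headed by 'argue'; does not c-command the reflexive — cannot bind it (Principle A).
— Emma's mentor: subject of the clause headed by 'argue'; c-commands the reflexive but lies outside its binding domain — cannot bind it (Principle A).
— Karen: subject of the matrix clause; c-commands the reflexive but lies outside its binding domain — cannot bind it (Principle A).
— Nora: subject of the clause headed by 'quoted'; c-commands the reflexive within its binding domain — allowed (Principle A).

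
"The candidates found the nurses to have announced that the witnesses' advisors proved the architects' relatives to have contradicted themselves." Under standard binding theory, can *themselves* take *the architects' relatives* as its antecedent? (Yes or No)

Yes

*themselves* is a reflexive; Principle A requires it to be bound within its binding domain — the clause headed by 'contradicted'.
— the architects' relatives: subject of the clause headed by 'contradicted'; c-commands the reflexive within its binding domain — allowed (Principle A).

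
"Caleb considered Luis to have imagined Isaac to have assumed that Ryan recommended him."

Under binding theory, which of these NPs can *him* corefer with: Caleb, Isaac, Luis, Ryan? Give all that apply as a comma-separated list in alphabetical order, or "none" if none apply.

*him* is a pronoun; Principle B requires it to be free in its binding domain — the clause headed by 'recommended'.
— Caleb: subject of the matrix clause; c-commands the pronoun but lies outside its binding domain — allowed.
— Isaac: subject of the clause headed by 'assumed'; c-commands the pronoun but lies outside its binding domain — allowed.
— Luis: subject of the clause headed by 'imagined'; c-commands the pronoun but lies outside its binding domain — allowed.
— Ryan: subject of the clause headed by 'recommended'; c-commands the pronoun within its binding domain — blocked (Principle B).

Caleb, Isaac, Luis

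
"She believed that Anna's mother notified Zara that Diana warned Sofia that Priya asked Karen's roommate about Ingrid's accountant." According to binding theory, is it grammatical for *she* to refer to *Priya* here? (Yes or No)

No

*Priya* is an R-expression; Principle C requires it to be free (not bound by any c-commanding expression).
— she: subject of the matrix clause; the pronoun c-commands the R-expression — coreference blocked (Principle C).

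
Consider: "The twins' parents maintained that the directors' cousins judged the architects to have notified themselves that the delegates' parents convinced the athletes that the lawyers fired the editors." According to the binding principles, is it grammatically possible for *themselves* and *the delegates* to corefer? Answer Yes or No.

No

*themselves* is a reflexive; Principle A requires it to be bound within its binding domain — the clause headed by 'notified'.
— the delegates: possessor inside the subject DP of the clause headed by 'convinced'; does not c-command the reflexive — cannot bind it (Principle A).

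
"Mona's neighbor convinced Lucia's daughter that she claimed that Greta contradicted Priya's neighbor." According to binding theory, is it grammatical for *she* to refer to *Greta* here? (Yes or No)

*Greta* is an R-expression; Principle C requires it to be free (not bound by any c-commanding expression).
— she: subject of the clause headed by 'claimed'; the pronoun c-commands the R-expression — coreference blocked (Principle C).

No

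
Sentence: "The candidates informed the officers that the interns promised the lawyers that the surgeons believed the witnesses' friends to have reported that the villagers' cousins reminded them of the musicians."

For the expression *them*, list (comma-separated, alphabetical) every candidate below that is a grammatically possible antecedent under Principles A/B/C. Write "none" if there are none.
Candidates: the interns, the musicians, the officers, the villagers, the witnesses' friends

the interns, the officers, the villagers, the witnesses' friends

*them* is a pronoun; Principle B requires it to be free in its binding domain — the clause headed by 'reminded'.
— the interns: subject of the clause headed by 'promised'; c-commands the pronoun but lies outside its binding domain — allowed.
— the musicians: second object of the clause headed by 'reminded'; is c-commanded by the pronoun; coreference would bind this R-expression — blocked (Principle C).
— the officers: object of the matrix clause; c-commands the pronoun but lies outside its binding domain — allowed.
— the villagers: possessor inside the subject DP of the clause headed by 'reminded'; does not c-command the pronoun — Principle B does not apply; allowed.
— the witnesses' friends: subject of the clause headed by 'reported'; c-commands the pronoun but lies outside its binding domain — allowed.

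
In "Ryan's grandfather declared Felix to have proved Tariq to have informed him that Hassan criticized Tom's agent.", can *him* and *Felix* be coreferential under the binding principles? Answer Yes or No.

*Felix* is an R-expression; Principle C requires it to be free (not bound by any c-commanding expression).
— him: object of the clause headed by 'informed'; the pronoun does not c-command the R-expression — coreference allowed.

Yes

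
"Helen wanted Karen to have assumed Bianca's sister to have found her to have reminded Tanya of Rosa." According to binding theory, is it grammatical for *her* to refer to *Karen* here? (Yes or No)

Yes

*Karen* is an R-expression; Principle C requires it to be free (not bound by any c-commanding expression).
— her: subject of the clause headed by 'reminded'; the pronoun does not c-command the R-expression — coreference allowed.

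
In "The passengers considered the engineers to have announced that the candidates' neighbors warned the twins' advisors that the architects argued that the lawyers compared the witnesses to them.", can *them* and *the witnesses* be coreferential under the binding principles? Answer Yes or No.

No

*the witnesses* is an R-expression; Principle C requires it to be free (not bound by any c-commanding expression).
— them: second object of the clause headed by 'compared'; the R-expression locally c-commands the pronoun — coreference blocked (Principle B on the pronoun).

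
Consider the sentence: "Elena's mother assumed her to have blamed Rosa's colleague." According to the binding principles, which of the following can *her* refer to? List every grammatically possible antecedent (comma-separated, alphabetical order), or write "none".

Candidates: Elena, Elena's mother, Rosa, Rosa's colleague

Elena

*her* is a pronoun; Principle B requires it to be free in its binding domain — the matrix clause.
— Elena: possessor inside the subject DP of the matrix clause; does not c-command the pronoun — Principle B does not apply; allowed.
— Elena's mother: subject of the matrix clause; c-commands the pronoun within its binding domain — blocked (Principle B).
— Rosa: possessor inside the object DP of the clause headed by 'blamed'; is c-commanded by the pronoun; coreference would bind this R-expression — blocked (Principle C).
— Rosa's colleague: object of the clause headed by 'blamed'; is c-commanded by the pronoun; coreference would bind this R-expression — blocked (Principle C).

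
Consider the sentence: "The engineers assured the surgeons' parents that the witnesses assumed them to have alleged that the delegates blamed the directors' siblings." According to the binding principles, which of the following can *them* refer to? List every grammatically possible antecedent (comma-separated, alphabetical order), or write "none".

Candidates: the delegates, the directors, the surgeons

*them* is a pronoun; Principle B requires it to be free in its binding domain — the clause headed by 'assumed'.
— the delegates: subject of the clause headed by 'blamed'; is c-commanded by the pronoun; coreference would bind this R-expression — blocked (Principle C).
— the directors: possessor inside the object DP of the clause headed by 'blamed'; is c-commanded by the pronoun; coreference would bind this R-expression — blocked (Principle C).
— the surgeons: possessor inside the object DP of the matrix clause; does not c-command the pronoun — Principle B does not apply; allowed.

the surgeons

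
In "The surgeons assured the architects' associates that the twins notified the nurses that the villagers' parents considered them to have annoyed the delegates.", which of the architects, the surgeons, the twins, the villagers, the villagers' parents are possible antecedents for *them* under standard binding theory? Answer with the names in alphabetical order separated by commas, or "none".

*them* is a pronoun; Principle B requires it to be free in its binding domain — the clause headed by 'considered'.
— the architects: possessor inside the object DP of the matrix clause; does not c-command the pronoun — Principle B does not apply; allowed.
— the surgeons: subject of the matrix clause; c-commands the pronoun but lies outside its binding domain — allowed.
— the twins: subject of the clause headed by 'notified'; c-commands the pronoun but lies outside its binding domain — allowed.
— the villagers: possessor inside the subject DP of the clause headed by 'considered'; does not c-command the pronoun — Principle B does not apply; allowed.
— the villagers' parents: subject of the clause headed by 'considered'; c-commands the pronoun within its binding domain — blocked (Principle B).

the architects, the surgeons, the twins, the villagers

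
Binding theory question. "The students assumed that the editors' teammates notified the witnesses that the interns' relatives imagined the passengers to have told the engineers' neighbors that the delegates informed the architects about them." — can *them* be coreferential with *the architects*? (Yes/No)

*them* is a pronoun; Principle B requires it to be free in its binding domain — the clause headed by 'informed'.
— the architects: object of the clause headed by 'informed'; c-commands the pronoun within its binding domain — blocked (Principle B).

No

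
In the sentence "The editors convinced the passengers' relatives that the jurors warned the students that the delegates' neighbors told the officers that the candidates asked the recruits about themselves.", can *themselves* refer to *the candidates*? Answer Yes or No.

*themselves* is a reflexive; Principle A requires it to be bound within its binding domain — the clause headed by 'asked'.
— the candidates: subject of the clause headed by 'asked'; c-commands the reflexive within its binding domain — allowed (Principle A).

Yes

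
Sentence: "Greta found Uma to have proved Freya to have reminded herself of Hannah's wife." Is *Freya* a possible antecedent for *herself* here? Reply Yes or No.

*herself* is a reflexive; Principle A requires it to be bound within its binding domain — the clause headed by 'reminded'.
— Freya: subject of the clause headed by 'reminded'; c-commands the reflexive within its binding domain — allowed (Principle A).

Yes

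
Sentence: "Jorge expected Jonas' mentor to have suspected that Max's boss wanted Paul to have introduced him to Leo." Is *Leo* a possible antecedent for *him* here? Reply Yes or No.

No

*him* is a pronoun; Principle B requires it to be free in its binding domain — the clause headed by 'introduced'.
— Leo: second object of the clause headed by 'introduced'; is c-commanded by the pronoun; coreference would bind this R-expression — blocked (Principle C).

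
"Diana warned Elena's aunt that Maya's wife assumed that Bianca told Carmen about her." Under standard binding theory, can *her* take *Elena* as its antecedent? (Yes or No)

Yes

*her* is a pronoun; Principle B requires it to be free in its binding domain — the clause headed by 'told'.
— Elena: possessor inside the object DP of the matrix clause; does not c-command the pronoun — Principle B does not apply; allowed.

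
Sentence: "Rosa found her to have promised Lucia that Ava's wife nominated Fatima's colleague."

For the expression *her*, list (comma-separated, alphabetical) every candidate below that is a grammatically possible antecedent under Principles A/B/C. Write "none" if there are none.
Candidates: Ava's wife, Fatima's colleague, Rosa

none

*her* is a pronoun; Principle B requires it to be free in its binding domain — the matrix clause.
— Ava's wife: subject of the clause headed by 'nominated'; is c-commanded by the pronoun; coreference would bind this R-expression — blocked (Principle C).
— Fatima's colleague: object of the clause headed by 'nominated'; is c-commanded by the pronoun; coreference would bind this R-expression — blocked (Principle C).
— Rosa: subject of the matrix clause; c-commands the pronoun within its binding domain — blocked (Principle B).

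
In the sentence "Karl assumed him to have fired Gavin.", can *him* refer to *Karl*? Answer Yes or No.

No

*him* is a pronoun; Principle B requires it to be free in its binding domain — the matrix clause.
— Karl: subject of the matrix clause; c-commands the pronoun within its binding domain — blocked (Principle B).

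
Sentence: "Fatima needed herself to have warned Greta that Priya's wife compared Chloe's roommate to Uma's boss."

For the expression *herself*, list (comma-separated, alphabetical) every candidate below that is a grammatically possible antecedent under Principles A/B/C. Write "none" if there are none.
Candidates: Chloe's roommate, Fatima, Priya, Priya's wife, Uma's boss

*herself* is a reflexive; Principle A requires it to be bound within its binding domain — the matrix clause.
— Chloe's roommate: object of the clause headed by 'compared'; does not c-command the reflexive — cannot bind it (Principle A).
— Fatima: subject of the matrix clause; c-commands the reflexive within its binding domain — allowed (Principle A).
— Priya: possessor inside the subject DP of the clause headed by 'compared'; does not c-command the reflexive — cannot bind it (Principle A).
— Priya's wife: subject of the clause headed by 'compared'; does not c-command the reflexive — cannot bind it (Principle A).
— Uma's boss: second object of the clause headed by 'compared'; does not c-command the reflexive — cannot bind it (Principle A).

Fatima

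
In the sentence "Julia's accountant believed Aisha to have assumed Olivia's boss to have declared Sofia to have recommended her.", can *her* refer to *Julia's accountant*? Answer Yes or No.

*her* is a pronoun; Principle B requires it to be free in its binding domain — the clause headed by 'recommended'.
— Julia's accountant: subject of the matrix clause; c-commands the pronoun but lies outside its binding domain — allowed.

Yes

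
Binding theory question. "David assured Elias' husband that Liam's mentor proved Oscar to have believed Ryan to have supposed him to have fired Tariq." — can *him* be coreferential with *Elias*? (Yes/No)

*him* is a pronoun; Principle B requires it to be free in its binding domain — the clause headed by 'supposed'.
— Elias: possessor inside the object DP of the matrix clause; does not c-command the pronoun — Principle B does not apply; allowed.

Yes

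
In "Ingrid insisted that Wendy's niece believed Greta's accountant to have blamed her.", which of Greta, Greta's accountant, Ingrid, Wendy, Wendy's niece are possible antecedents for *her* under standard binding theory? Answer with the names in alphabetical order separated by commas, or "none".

*her* is a pronoun; Principle B requires it to be free in its binding domain — the clause headed by 'blamed'.
— Greta: possessor inside the subject DP of the clause headed by 'blamed'; does not c-command the pronoun — Principle B does not apply; allowed.
— Greta's accountant: subject of the clause headed by 'blamed'; c-commands the pronoun within its binding domain — blocked (Principle B).
— Ingrid: subject of the matrix clause; c-commands the pronoun but lies outside its binding domain — allowed.
— Wendy: possessor inside the subject DP of the clause headed by 'believed'; does not c-command the pronoun — Principle B does not apply; allowed.
— Wendy's niece: subject of the clause headed by 'believed'; c-commands the pronoun but lies outside its binding domain — allowed.

Greta, Ingrid, Wendy, Wendy's niece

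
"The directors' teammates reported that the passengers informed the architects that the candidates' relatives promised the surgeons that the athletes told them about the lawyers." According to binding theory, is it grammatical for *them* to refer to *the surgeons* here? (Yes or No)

*the surgeons* is an R-expression; Principle C requires it to be free (not bound by any c-commanding expression).
— them: object of the clause headed by 'told'; the pronoun does not c-command the R-expression — coreference allowed.

Yes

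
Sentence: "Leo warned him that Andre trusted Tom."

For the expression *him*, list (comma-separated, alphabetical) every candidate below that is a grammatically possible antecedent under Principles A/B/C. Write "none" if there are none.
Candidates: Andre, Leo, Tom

none

*him* is a pronoun; Principle B requires it to be free in its binding domain — the matrix clause.
— Andre: subject of the clause headed by 'trusted'; is c-commanded by the pronoun; coreference would bind this R-expression — blocked (Principle C).
— Leo: subject of the matrix clause; c-commands the pronoun within its binding domain — blocked (Principle B).
— Tom: object of the clause headed by 'trusted'; is c-commanded by the pronoun; coreference would bind this R-expression — blocked (Principle C).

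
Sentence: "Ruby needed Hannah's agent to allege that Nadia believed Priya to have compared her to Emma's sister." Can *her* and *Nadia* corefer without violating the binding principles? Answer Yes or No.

*Nadia* is an R-expression; Principle C requires it to be free (not bound by any c-commanding expression).
— her: object of the clause headed by 'compared'; the pronoun does not c-command the R-expression — coreference allowed.

Yes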